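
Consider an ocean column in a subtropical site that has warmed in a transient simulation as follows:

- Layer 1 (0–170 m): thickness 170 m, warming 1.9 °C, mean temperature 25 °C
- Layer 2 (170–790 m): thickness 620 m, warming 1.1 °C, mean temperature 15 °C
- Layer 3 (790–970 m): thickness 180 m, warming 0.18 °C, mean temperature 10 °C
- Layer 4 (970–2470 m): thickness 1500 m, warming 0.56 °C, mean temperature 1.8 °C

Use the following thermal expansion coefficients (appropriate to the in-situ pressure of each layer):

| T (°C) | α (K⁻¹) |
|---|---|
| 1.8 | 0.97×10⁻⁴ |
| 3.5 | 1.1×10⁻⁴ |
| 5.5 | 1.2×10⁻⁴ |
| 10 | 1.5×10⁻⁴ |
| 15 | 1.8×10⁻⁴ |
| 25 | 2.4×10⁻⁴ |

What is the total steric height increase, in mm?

Layer 1 at 25 °C → α = 2.4×10⁻⁴ K⁻¹
Layer 2 at 15 °C → α = 1.8×10⁻⁴ K⁻¹
Layer 3 at 10 °C → α = 1.5×10⁻⁴ K⁻¹
Layer 4 at 1.8 °C → α = 0.97×10⁻⁴ K⁻¹
Layer 1: 170 × 1.9 × 2.4×10⁻⁴ = 0.07752 m
620 × 1.8×10⁻⁴ × 1.1 = 0.12276 m
Layer 3: 0.18 × 1.5×10⁻⁴ × 180 = 0.00486 m
Layer 4: 0.56 × 1500 × 0.97×10⁻⁴ = 0.08148 m
Δh = 0.07752 + 0.12276 + 0.00486 + 0.08148 = 0.28662 m ≈ 287 mm

287 mm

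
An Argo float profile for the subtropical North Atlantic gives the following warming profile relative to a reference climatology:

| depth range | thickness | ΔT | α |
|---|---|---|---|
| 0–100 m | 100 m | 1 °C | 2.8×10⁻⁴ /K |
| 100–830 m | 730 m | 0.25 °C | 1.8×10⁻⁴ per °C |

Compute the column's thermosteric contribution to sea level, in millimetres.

100 × 1 × 2.8×10⁻⁴ = 0.02800 m
Layer 2: 730 × 0.25 × 1.8×10⁻⁴ = 0.03285 m
Δh = 0.02800 + 0.03285 = 0.06085 m

about 61 mm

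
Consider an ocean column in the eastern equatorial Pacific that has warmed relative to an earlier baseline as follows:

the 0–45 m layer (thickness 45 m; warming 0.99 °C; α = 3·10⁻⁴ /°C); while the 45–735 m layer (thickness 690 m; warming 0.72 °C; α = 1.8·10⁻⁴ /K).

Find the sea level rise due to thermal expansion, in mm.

Δh = 103 mm

0–45 m: 3×10⁻⁴ × 0.99 × 45 = 0.013365 m
Layer 2: 690 × 1.8×10⁻⁴ × 0.72 = 0.089424 m
Δh = 0.013365 + 0.089424 = 0.102789 m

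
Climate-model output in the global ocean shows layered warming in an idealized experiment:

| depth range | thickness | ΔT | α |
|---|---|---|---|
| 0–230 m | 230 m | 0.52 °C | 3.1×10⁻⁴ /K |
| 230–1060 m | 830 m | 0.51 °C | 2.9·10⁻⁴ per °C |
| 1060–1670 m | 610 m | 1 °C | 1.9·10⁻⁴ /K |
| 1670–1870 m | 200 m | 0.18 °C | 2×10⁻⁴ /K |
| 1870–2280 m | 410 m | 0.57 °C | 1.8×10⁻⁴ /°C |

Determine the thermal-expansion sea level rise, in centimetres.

Δh = 32.5 cm

3.1×10⁻⁴ × 0.52 × 230 = 0.037076 m
230–1060 m: 0.51 × 2.9×10⁻⁴ × 830 = 0.122757 m
1060–1670 m: 610 × 1.9×10⁻⁴ × 1 = 0.11590 m
Layer 4: 0.18 × 200 × 2×10⁻⁴ = 0.00720 m
Layer 5: 0.57 × 410 × 1.8×10⁻⁴ = 0.042066 m
Δh = 0.037076 + 0.122757 + 0.11590 + 0.00720 + 0.042066 = 0.324999 m ≈ 32.5 cm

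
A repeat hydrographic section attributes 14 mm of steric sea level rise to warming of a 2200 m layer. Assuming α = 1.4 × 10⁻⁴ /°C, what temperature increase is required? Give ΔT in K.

ΔT = Δh/(αH) = 0.014 / (1.4×10⁻⁴ × 2200) ≈ 0.04545 K

about 0.045 K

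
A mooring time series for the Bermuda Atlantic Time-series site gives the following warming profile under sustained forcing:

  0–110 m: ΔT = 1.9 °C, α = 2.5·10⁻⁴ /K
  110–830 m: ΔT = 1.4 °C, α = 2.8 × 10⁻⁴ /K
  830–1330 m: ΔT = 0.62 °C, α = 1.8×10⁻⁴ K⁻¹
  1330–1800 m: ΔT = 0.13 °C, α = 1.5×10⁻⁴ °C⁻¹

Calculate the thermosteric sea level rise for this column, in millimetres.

1.9 × 2.5×10⁻⁴ × 110 = 0.05225 m
110–830 m: 720 × 1.4 × 2.8×10⁻⁴ = 0.28224 m
0.62 × 1.8×10⁻⁴ × 500 = 0.05580 m
1330–1800 m: 0.13 × 1.5×10⁻⁴ × 470 = 0.009165 m
Δh = 0.05225 + 0.28224 + 0.05580 + 0.009165 = 0.399455 m ≈ 399 mm

399 mm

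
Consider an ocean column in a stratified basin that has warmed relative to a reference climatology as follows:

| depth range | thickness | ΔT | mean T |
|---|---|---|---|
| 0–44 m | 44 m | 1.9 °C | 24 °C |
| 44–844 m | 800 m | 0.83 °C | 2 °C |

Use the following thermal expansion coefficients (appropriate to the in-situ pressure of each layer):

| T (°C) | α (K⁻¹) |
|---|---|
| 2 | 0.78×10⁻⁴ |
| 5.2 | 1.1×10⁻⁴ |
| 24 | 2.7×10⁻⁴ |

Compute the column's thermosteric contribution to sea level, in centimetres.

Layer 1 at 24 °C → α = 2.7×10⁻⁴ K⁻¹
Layer 2 at 2 °C → α = 0.78×10⁻⁴ K⁻¹
Layer 1: 2.7×10⁻⁴ × 44 × 1.9 = 0.022572 m
Layer 2: 0.78×10⁻⁴ × 0.83 × 800 = 0.051792 m
Δh = 0.022572 + 0.051792 = 0.074364 m

7.44 cm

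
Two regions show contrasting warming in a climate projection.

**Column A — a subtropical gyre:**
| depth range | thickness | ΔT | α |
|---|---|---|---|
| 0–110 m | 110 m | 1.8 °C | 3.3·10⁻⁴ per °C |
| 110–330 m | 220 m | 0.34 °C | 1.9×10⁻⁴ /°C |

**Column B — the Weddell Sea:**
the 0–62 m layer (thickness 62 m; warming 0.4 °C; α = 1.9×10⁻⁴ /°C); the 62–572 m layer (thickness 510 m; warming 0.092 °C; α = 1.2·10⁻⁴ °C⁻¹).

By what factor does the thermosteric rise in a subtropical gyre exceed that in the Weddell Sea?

7.69

A 0–110 m: 3.3×10⁻⁴ × 110 × 1.8 = 0.06534 m
A 110–330 m: 0.34 × 1.9×10⁻⁴ × 220 = 0.014212 m
A total: 0.079552 m
B Layer 1: 0.4 × 1.9×10⁻⁴ × 62 = 0.004712 m
B Layer 2: 0.092 × 1.2×10⁻⁴ × 510 = 0.0056304 m
B total: 0.0103424 m
Ratio: 0.079552 / 0.0103424 ≈ 7.692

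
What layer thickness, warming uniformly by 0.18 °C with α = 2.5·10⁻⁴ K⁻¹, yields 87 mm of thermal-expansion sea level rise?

H = Δh/(αΔT) = 0.087 / (2.5×10⁻⁴ × 0.18) ≈ 1933 m

H ≈ 1930 m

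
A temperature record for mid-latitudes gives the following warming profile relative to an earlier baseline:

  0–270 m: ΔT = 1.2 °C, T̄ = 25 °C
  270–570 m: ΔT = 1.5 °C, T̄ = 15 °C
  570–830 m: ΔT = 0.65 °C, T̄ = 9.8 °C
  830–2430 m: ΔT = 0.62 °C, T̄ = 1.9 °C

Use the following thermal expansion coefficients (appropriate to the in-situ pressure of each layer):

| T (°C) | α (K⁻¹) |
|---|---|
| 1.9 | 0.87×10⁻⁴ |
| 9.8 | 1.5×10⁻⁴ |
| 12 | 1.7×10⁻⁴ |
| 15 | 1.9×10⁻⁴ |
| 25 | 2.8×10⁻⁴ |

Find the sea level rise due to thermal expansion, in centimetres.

about 28.8 cm

Layer 1 at 25 °C → α = 2.8×10⁻⁴ K⁻¹
Layer 2 at 15 °C → α = 1.9×10⁻⁴ K⁻¹
Layer 3 at 9.8 °C → α = 1.5×10⁻⁴ K⁻¹
Layer 4 at 1.9 °C → α = 0.87×10⁻⁴ K⁻¹
1.2 × 2.8×10⁻⁴ × 270 = 0.09072 m
300 × 1.5 × 1.9×10⁻⁴ = 0.08550 m
Layer 3: 0.65 × 260 × 1.5×10⁻⁴ = 0.02535 m
Layer 4: 0.62 × 0.87×10⁻⁴ × 1600 = 0.086304 m
Δh = 0.09072 + 0.08550 + 0.02535 + 0.086304 = 0.287874 m ≈ 28.8 cm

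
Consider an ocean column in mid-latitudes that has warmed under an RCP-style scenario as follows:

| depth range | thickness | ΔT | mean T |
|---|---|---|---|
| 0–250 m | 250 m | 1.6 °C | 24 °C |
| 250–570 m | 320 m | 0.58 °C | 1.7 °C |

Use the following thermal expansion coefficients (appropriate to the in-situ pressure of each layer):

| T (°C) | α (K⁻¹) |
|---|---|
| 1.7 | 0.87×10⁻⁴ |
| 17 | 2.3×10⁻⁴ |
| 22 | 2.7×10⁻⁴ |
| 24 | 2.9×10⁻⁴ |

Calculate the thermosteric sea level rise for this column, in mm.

132 mm

Layer 1 at 24 °C → α = 2.9×10⁻⁴ K⁻¹
Layer 2 at 1.7 °C → α = 0.87×10⁻⁴ K⁻¹
0–250 m: 1.6 × 250 × 2.9×10⁻⁴ = 0.11600 m
250–570 m: 320 × 0.58 × 0.87×10⁻⁴ = 0.0161472 m
Δh = 0.11600 + 0.0161472 = 0.1321472 m ≈ 132 mm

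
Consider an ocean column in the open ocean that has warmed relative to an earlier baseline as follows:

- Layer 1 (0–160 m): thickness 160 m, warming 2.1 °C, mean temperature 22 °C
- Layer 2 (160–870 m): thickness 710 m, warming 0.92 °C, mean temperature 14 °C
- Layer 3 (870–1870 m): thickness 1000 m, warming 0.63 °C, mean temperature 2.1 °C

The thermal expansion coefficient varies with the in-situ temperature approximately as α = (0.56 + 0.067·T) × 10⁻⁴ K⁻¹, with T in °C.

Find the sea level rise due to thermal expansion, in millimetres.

Δh = 210 mm

Layer 1: α = (0.56 + 0.067×22)×10⁻⁴ = 2.034×10⁻⁴ K⁻¹
Layer 2: α = (0.56 + 0.067×14)×10⁻⁴ = 1.498×10⁻⁴ K⁻¹
Layer 3: α = (0.56 + 0.067×2.1)×10⁻⁴ = 0.7007×10⁻⁴ K⁻¹
Layer 1: 160 × 2.1 × 2.034×10⁻⁴ = 0.0683424 m
Layer 2: 710 × 0.92 × 1.498×10⁻⁴ = 0.09784936 m
870–1870 m: 1000 × 0.7007×10⁻⁴ × 0.63 = 0.0441441 m
Δh = 0.0683424 + 0.09784936 + 0.0441441 = 0.21033586 m ≈ 210 mm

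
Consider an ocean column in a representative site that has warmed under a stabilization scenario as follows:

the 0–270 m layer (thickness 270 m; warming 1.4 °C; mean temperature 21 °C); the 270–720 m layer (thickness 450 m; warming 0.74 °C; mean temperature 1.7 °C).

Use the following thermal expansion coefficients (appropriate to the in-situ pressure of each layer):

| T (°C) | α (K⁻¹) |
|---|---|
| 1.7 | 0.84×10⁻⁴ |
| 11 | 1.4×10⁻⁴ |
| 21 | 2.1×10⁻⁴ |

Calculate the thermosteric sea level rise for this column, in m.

Δh = 0.107 m

Layer 1 at 21 °C → α = 2.1×10⁻⁴ K⁻¹
Layer 2 at 1.7 °C → α = 0.84×10⁻⁴ K⁻¹
0–270 m: 270 × 1.4 × 2.1×10⁻⁴ = 0.07938 m
Layer 2: 0.74 × 0.84×10⁻⁴ × 450 = 0.027972 m
Δh = 0.07938 + 0.027972 = 0.107352 m ≈ 0.107 m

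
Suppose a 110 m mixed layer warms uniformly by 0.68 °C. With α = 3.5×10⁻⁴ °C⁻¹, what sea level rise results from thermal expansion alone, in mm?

Δh = 26 mm

Δh = αΔT·H = 3.5×10⁻⁴ × 0.68 × 110 = 0.02618 m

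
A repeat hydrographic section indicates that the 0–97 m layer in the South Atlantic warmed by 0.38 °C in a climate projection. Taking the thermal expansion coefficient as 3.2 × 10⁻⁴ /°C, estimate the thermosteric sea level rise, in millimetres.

Δh = αΔT·H = 3.2×10⁻⁴ × 0.38 × 97 = 0.0117952 m

11.8 mm of thermosteric rise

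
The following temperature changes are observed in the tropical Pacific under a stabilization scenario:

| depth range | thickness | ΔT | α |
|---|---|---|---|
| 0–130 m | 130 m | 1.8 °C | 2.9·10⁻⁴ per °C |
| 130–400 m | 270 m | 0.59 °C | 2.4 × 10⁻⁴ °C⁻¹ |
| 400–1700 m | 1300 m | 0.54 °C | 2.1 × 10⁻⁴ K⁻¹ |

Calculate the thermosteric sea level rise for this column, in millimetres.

about 254 mm

Layer 1: 1.8 × 130 × 2.9×10⁻⁴ = 0.06786 m
0.59 × 2.4×10⁻⁴ × 270 = 0.038232 m
0.54 × 2.1×10⁻⁴ × 1300 = 0.14742 m
Δh = 0.06786 + 0.038232 + 0.14742 = 0.253512 m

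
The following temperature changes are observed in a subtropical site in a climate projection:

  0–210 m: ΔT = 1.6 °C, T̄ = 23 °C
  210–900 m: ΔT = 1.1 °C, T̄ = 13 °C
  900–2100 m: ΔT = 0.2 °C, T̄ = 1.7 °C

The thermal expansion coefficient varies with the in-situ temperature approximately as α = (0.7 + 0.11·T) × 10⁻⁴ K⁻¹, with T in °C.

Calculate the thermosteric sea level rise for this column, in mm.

290 mm

Layer 1: α = (0.7 + 0.11×23)×10⁻⁴ = 3.23×10⁻⁴ K⁻¹
Layer 2: α = (0.7 + 0.11×13)×10⁻⁴ = 2.13×10⁻⁴ K⁻¹
Layer 3: α = (0.7 + 0.11×1.7)×10⁻⁴ = 0.887×10⁻⁴ K⁻¹
Layer 1: 1.6 × 210 × 3.23×10⁻⁴ = 0.108528 m
Layer 2: 1.1 × 690 × 2.13×10⁻⁴ = 0.161667 m
Layer 3: 0.887×10⁻⁴ × 1200 × 0.2 = 0.021288 m
Δh = 0.108528 + 0.161667 + 0.021288 = 0.291483 m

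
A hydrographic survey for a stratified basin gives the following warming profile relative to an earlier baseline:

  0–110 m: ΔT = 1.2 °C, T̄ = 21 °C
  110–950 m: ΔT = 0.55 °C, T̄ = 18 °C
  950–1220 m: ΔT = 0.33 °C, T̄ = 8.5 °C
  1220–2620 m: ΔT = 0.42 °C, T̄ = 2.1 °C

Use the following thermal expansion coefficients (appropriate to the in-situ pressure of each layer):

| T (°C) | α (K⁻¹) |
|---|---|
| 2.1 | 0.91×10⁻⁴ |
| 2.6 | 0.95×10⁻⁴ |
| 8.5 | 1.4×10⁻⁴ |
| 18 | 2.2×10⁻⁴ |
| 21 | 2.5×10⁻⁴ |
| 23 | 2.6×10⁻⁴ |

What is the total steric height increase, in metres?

about 0.20 m

Layer 1 at 21 °C → α = 2.5×10⁻⁴ K⁻¹
Layer 2 at 18 °C → α = 2.2×10⁻⁴ K⁻¹
Layer 3 at 8.5 °C → α = 1.4×10⁻⁴ K⁻¹
Layer 4 at 2.1 °C → α = 0.91×10⁻⁴ K⁻¹
Layer 1: 2.5×10⁻⁴ × 1.2 × 110 = 0.03300 m
110–950 m: 840 × 0.55 × 2.2×10⁻⁴ = 0.10164 m
950–1220 m: 0.33 × 1.4×10⁻⁴ × 270 = 0.012474 m
Layer 4: 1400 × 0.91×10⁻⁴ × 0.42 = 0.053508 m
Δh = 0.03300 + 0.10164 + 0.012474 + 0.053508 = 0.200622 m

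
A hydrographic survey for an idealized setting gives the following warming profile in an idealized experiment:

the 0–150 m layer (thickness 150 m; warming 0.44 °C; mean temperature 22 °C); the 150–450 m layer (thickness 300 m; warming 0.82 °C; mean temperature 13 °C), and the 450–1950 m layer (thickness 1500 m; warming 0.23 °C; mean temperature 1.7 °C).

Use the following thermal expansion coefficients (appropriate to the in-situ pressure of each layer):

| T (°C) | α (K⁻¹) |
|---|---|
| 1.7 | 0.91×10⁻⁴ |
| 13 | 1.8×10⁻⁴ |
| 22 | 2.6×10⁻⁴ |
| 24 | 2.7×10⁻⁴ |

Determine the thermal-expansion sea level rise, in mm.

Layer 1 at 22 °C → α = 2.6×10⁻⁴ K⁻¹
Layer 2 at 13 °C → α = 1.8×10⁻⁴ K⁻¹
Layer 3 at 1.7 °C → α = 0.91×10⁻⁴ K⁻¹
Layer 1: 2.6×10⁻⁴ × 0.44 × 150 = 0.01716 m
0.82 × 300 × 1.8×10⁻⁴ = 0.04428 m
1500 × 0.91×10⁻⁴ × 0.23 = 0.031395 m
Δh = 0.01716 + 0.04428 + 0.031395 = 0.092835 m ≈ 92.8 mm

Δh ≈ 92.8 mm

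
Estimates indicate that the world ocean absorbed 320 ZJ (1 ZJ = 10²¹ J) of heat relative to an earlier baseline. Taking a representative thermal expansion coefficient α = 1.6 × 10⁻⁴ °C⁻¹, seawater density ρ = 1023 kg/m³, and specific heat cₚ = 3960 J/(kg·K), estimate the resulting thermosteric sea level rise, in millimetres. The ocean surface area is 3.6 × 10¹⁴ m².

Per unit area: Q = 320×10²¹ / (3.6×10¹⁴) ≈ 8.889×10⁸ J/m²
Δh = αQ/(ρcₚ) = 1.6×10⁻⁴ × 8.889×10⁸ / (1023 × 3960) ≈ 0.035108 m

Δh ≈ 35.1 mm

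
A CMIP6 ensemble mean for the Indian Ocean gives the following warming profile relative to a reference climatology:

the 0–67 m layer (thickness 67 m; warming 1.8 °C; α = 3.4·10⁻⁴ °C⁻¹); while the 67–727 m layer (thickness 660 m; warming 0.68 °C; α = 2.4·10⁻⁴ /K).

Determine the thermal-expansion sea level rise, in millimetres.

0–67 m: 1.8 × 67 × 3.4×10⁻⁴ = 0.041004 m
Layer 2: 660 × 0.68 × 2.4×10⁻⁴ = 0.107712 m
Δh = 0.041004 + 0.107712 = 0.148716 m ≈ 150 mm

about 150 mm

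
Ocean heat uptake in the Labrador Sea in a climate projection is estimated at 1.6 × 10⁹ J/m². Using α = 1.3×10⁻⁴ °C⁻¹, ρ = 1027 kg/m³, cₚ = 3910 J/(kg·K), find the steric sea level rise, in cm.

about 5.2 cm

Δh = αQ/(ρcₚ) = 1.3×10⁻⁴ × 1.6×10⁹ / (1027 × 3910) ≈ 0.051798 m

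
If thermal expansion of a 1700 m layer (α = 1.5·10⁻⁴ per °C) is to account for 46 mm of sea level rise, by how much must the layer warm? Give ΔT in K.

about 0.180 K

ΔT = Δh/(αH) = 0.046 / (1.5×10⁻⁴ × 1700) ≈ 0.1804 K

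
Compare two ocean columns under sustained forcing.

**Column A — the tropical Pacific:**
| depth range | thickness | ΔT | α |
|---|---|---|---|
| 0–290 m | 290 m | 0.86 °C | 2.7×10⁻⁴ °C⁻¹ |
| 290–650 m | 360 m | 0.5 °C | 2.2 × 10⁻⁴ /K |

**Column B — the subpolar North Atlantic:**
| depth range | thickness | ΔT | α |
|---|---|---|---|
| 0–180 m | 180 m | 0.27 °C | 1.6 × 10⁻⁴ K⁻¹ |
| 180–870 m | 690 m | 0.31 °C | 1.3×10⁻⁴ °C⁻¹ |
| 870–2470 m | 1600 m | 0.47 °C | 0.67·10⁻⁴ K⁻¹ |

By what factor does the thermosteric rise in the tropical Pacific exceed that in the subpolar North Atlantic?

A 0–290 m: 2.7×10⁻⁴ × 0.86 × 290 = 0.067338 m
A 0.5 × 2.2×10⁻⁴ × 360 = 0.03960 m
A total: 0.106938 m
B Layer 1: 1.6×10⁻⁴ × 180 × 0.27 = 0.007776 m
B 180–870 m: 690 × 0.31 × 1.3×10⁻⁴ = 0.027807 m
B 870–2470 m: 0.47 × 1600 × 0.67×10⁻⁴ = 0.050384 m
B total: 0.085967 m
Ratio: 0.106938 / 0.085967 ≈ 1.244

1.24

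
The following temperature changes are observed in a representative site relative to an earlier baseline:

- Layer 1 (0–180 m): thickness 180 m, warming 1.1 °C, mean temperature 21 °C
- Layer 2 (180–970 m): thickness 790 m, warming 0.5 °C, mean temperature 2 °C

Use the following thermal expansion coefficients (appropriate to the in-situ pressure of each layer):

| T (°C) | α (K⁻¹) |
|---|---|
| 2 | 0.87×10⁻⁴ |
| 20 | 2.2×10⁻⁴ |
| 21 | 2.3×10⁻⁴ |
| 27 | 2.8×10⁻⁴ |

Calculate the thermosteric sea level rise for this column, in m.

Layer 1 at 21 °C → α = 2.3×10⁻⁴ K⁻¹
Layer 2 at 2 °C → α = 0.87×10⁻⁴ K⁻¹
0–180 m: 2.3×10⁻⁴ × 1.1 × 180 = 0.04554 m
Layer 2: 0.5 × 790 × 0.87×10⁻⁴ = 0.034365 m
Δh = 0.04554 + 0.034365 = 0.079905 m ≈ 0.0799 m

Δh = 0.0799 m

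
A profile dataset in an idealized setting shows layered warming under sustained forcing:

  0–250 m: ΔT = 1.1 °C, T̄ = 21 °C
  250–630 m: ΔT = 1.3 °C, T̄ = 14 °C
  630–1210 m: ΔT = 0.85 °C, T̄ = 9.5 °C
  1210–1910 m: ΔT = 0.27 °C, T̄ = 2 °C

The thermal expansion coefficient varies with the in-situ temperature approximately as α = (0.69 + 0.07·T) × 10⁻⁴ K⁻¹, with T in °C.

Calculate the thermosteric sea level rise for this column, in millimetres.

Δh = 224 mm

Layer 1: α = (0.69 + 0.07×21)×10⁻⁴ = 2.16×10⁻⁴ K⁻¹
Layer 2: α = (0.69 + 0.07×14)×10⁻⁴ = 1.67×10⁻⁴ K⁻¹
Layer 3: α = (0.69 + 0.07×9.5)×10⁻⁴ = 1.355×10⁻⁴ K⁻¹
Layer 4: α = (0.69 + 0.07×2)×10⁻⁴ = 0.83×10⁻⁴ K⁻¹
0–250 m: 2.16×10⁻⁴ × 1.1 × 250 = 0.05940 m
250–630 m: 1.67×10⁻⁴ × 380 × 1.3 = 0.082498 m
0.85 × 1.355×10⁻⁴ × 580 = 0.0668015 m
1210–1910 m: 700 × 0.83×10⁻⁴ × 0.27 = 0.015687 m
Δh = 0.05940 + 0.082498 + 0.0668015 + 0.015687 = 0.2243865 m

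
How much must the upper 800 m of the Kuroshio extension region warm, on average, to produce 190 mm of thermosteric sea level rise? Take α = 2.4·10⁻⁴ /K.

ΔT ≈ 0.99 K

ΔT = Δh/(αH) = 0.19 / (2.4×10⁻⁴ × 800) ≈ 0.9896 K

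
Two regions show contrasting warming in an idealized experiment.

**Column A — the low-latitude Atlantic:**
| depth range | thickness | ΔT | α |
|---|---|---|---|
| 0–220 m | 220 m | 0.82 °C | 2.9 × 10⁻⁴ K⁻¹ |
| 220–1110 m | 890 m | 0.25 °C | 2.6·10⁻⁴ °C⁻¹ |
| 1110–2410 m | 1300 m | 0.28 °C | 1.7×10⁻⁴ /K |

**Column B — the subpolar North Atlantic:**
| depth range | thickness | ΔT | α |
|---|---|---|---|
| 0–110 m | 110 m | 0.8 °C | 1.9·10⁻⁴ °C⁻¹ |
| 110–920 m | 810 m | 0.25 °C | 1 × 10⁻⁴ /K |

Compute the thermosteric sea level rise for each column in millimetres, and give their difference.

A 0–220 m: 220 × 2.9×10⁻⁴ × 0.82 = 0.052316 m
A 220–1110 m: 2.6×10⁻⁴ × 890 × 0.25 = 0.05785 m
A Layer 3: 1300 × 0.28 × 1.7×10⁻⁴ = 0.06188 m
A total: 0.172046 m
B 0–110 m: 0.8 × 110 × 1.9×10⁻⁴ = 0.01672 m
B 110–920 m: 810 × 1×10⁻⁴ × 0.25 = 0.02025 m
B total: 0.03697 m
Difference: 0.172046 − 0.03697 = 0.135076 m

A: 172 mm; B: 37.0 mm; difference 135 mm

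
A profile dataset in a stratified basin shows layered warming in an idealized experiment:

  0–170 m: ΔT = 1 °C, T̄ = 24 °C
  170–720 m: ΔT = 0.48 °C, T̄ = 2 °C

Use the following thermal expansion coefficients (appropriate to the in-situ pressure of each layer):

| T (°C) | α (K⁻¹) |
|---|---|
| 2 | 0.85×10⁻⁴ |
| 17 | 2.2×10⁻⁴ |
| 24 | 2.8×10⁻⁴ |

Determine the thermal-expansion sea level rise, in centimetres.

7.00 cm

Layer 1 at 24 °C → α = 2.8×10⁻⁴ K⁻¹
Layer 2 at 2 °C → α = 0.85×10⁻⁴ K⁻¹
Layer 1: 1 × 170 × 2.8×10⁻⁴ = 0.04760 m
170–720 m: 0.85×10⁻⁴ × 0.48 × 550 = 0.02244 m
Δh = 0.04760 + 0.02244 = 0.07004 m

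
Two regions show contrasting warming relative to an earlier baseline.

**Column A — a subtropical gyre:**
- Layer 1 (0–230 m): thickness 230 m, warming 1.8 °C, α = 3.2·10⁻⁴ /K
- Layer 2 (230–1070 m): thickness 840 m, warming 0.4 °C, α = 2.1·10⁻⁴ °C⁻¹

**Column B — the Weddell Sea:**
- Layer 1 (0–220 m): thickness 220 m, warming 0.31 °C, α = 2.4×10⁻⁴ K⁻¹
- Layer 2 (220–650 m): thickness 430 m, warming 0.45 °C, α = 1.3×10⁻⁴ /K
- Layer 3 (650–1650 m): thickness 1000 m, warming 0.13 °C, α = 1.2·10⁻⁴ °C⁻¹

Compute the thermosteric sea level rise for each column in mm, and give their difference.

A Layer 1: 230 × 3.2×10⁻⁴ × 1.8 = 0.13248 m
A Layer 2: 840 × 0.4 × 2.1×10⁻⁴ = 0.07056 m
A total: 0.20304 m
B Layer 1: 0.31 × 220 × 2.4×10⁻⁴ = 0.016368 m
B Layer 2: 1.3×10⁻⁴ × 0.45 × 430 = 0.025155 m
B 1.2×10⁻⁴ × 0.13 × 1000 = 0.01560 m
B total: 0.057123 m
Difference: 0.20304 − 0.057123 = 0.145917 m

A: 200 mm; B: 57 mm; difference 150 mm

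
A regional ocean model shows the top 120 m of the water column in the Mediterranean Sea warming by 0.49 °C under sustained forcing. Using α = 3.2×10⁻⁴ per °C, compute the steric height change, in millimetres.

18.8 mm of thermosteric rise

Δh = αΔT·H = 3.2×10⁻⁴ × 0.49 × 120 = 0.018816 m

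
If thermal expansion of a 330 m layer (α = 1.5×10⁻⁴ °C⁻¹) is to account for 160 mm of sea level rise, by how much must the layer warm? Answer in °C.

ΔT = Δh/(αH) = 0.16 / (1.5×10⁻⁴ × 330) ≈ 3.232 °C

3.2 °C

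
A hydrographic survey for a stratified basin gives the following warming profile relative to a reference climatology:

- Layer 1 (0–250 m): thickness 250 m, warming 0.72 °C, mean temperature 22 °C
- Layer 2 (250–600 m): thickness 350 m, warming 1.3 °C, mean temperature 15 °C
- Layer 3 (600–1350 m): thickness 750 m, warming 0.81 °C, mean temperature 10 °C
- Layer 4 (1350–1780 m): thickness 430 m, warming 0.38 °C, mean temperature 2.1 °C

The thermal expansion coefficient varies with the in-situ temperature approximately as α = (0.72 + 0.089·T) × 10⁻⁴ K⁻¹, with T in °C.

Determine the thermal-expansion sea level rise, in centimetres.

Layer 1: α = (0.72 + 0.089×22)×10⁻⁴ = 2.678×10⁻⁴ K⁻¹
Layer 2: α = (0.72 + 0.089×15)×10⁻⁴ = 2.055×10⁻⁴ K⁻¹
Layer 3: α = (0.72 + 0.089×10)×10⁻⁴ = 1.61×10⁻⁴ K⁻¹
Layer 4: α = (0.72 + 0.089×2.1)×10⁻⁴ = 0.9069×10⁻⁴ K⁻¹
0–250 m: 2.678×10⁻⁴ × 0.72 × 250 = 0.048204 m
250–600 m: 2.055×10⁻⁴ × 1.3 × 350 = 0.0935025 m
Layer 3: 0.81 × 1.61×10⁻⁴ × 750 = 0.0978075 m
Layer 4: 0.38 × 430 × 0.9069×10⁻⁴ = 0.014818746 m
Δh = 0.048204 + 0.0935025 + 0.0978075 + 0.014818746 = 0.254332746 m

Δh = 25.4 cm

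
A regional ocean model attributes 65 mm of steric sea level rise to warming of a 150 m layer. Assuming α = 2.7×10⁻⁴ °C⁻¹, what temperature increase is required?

ΔT ≈ 1.6 K

ΔT = Δh/(αH) = 0.065 / (2.7×10⁻⁴ × 150) ≈ 1.605 K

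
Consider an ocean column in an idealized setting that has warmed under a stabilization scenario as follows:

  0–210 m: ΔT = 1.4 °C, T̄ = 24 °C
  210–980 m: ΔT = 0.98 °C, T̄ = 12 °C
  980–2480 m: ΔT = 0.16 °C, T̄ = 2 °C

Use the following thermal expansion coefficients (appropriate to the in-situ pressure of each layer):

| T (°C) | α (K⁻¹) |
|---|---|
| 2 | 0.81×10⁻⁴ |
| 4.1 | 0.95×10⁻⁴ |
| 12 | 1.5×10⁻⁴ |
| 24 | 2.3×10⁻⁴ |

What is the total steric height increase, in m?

Layer 1 at 24 °C → α = 2.3×10⁻⁴ K⁻¹
Layer 2 at 12 °C → α = 1.5×10⁻⁴ K⁻¹
Layer 3 at 2 °C → α = 0.81×10⁻⁴ K⁻¹
0–210 m: 2.3×10⁻⁴ × 210 × 1.4 = 0.06762 m
210–980 m: 1.5×10⁻⁴ × 0.98 × 770 = 0.11319 m
Layer 3: 1500 × 0.16 × 0.81×10⁻⁴ = 0.01944 m
Δh = 0.06762 + 0.11319 + 0.01944 = 0.20025 m ≈ 0.200 m

Δh ≈ 0.200 m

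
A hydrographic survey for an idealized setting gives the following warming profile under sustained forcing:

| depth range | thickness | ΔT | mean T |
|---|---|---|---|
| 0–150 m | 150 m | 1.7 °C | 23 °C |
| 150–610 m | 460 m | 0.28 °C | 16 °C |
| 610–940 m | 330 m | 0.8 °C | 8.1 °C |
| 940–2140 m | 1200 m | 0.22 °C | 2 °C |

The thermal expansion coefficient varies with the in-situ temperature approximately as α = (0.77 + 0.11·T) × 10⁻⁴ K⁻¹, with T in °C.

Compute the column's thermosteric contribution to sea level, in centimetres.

Layer 1: α = (0.77 + 0.11×23)×10⁻⁴ = 3.3×10⁻⁴ K⁻¹
Layer 2: α = (0.77 + 0.11×16)×10⁻⁴ = 2.53×10⁻⁴ K⁻¹
Layer 3: α = (0.77 + 0.11×8.1)×10⁻⁴ = 1.661×10⁻⁴ K⁻¹
Layer 4: α = (0.77 + 0.11×2)×10⁻⁴ = 0.99×10⁻⁴ K⁻¹
Layer 1: 3.3×10⁻⁴ × 150 × 1.7 = 0.08415 m
150–610 m: 460 × 2.53×10⁻⁴ × 0.28 = 0.0325864 m
610–940 m: 1.661×10⁻⁴ × 0.8 × 330 = 0.0438504 m
940–2140 m: 0.99×10⁻⁴ × 0.22 × 1200 = 0.026136 m
Δh = 0.08415 + 0.0325864 + 0.0438504 + 0.026136 = 0.1867228 m

about 18.7 cm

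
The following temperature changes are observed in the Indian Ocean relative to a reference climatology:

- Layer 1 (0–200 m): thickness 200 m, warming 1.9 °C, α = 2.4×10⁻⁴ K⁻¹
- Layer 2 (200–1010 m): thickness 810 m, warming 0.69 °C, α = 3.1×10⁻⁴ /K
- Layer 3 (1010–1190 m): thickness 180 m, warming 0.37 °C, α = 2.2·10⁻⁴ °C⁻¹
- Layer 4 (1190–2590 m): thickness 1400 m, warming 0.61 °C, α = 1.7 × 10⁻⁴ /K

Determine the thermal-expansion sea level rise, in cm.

0–200 m: 200 × 2.4×10⁻⁴ × 1.9 = 0.09120 m
Layer 2: 810 × 3.1×10⁻⁴ × 0.69 = 0.173259 m
1010–1190 m: 180 × 2.2×10⁻⁴ × 0.37 = 0.014652 m
1190–2590 m: 0.61 × 1400 × 1.7×10⁻⁴ = 0.14518 m
Δh = 0.09120 + 0.173259 + 0.014652 + 0.14518 = 0.424291 m ≈ 42.4 cm

42.4 cm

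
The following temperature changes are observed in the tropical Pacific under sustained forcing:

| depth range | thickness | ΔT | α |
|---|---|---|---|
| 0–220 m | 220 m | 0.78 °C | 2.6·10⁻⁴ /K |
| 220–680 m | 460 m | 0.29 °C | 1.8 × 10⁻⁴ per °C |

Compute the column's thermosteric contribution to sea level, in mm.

2.6×10⁻⁴ × 220 × 0.78 = 0.044616 m
220–680 m: 460 × 1.8×10⁻⁴ × 0.29 = 0.024012 m
Δh = 0.044616 + 0.024012 = 0.068628 m

Δh = 68.6 mm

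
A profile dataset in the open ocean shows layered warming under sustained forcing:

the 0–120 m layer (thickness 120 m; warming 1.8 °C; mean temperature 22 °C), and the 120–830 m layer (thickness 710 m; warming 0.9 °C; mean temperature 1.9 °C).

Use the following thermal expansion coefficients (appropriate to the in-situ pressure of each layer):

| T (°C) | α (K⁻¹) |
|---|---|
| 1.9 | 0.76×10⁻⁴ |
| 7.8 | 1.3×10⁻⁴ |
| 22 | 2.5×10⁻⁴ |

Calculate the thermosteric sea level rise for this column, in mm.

103 mm

Layer 1 at 22 °C → α = 2.5×10⁻⁴ K⁻¹
Layer 2 at 1.9 °C → α = 0.76×10⁻⁴ K⁻¹
2.5×10⁻⁴ × 1.8 × 120 = 0.05400 m
Layer 2: 0.76×10⁻⁴ × 710 × 0.9 = 0.048564 m
Δh = 0.05400 + 0.048564 = 0.102564 m ≈ 103 mm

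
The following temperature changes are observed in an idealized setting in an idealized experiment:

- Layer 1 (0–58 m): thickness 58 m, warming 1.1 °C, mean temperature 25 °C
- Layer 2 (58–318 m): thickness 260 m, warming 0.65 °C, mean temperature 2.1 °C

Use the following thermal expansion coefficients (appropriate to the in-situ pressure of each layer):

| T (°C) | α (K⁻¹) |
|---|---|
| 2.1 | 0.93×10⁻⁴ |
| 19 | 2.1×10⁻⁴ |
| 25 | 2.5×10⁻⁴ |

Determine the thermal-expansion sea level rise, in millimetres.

Layer 1 at 25 °C → α = 2.5×10⁻⁴ K⁻¹
Layer 2 at 2.1 °C → α = 0.93×10⁻⁴ K⁻¹
0–58 m: 2.5×10⁻⁴ × 1.1 × 58 = 0.01595 m
58–318 m: 0.65 × 0.93×10⁻⁴ × 260 = 0.015717 m
Δh = 0.01595 + 0.015717 = 0.031667 m ≈ 31.7 mm

31.7 mm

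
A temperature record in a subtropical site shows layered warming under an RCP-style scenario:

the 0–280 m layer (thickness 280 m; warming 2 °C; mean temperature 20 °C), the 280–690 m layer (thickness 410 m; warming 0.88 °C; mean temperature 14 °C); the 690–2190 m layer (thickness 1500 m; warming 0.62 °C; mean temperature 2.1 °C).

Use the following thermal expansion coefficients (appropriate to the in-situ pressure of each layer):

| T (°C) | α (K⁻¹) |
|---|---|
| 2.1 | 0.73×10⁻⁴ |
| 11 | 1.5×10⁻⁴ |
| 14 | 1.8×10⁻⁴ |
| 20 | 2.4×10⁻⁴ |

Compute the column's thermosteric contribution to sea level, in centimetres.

Layer 1 at 20 °C → α = 2.4×10⁻⁴ K⁻¹
Layer 2 at 14 °C → α = 1.8×10⁻⁴ K⁻¹
Layer 3 at 2.1 °C → α = 0.73×10⁻⁴ K⁻¹
Layer 1: 2 × 280 × 2.4×10⁻⁴ = 0.13440 m
280–690 m: 1.8×10⁻⁴ × 410 × 0.88 = 0.064944 m
1500 × 0.73×10⁻⁴ × 0.62 = 0.06789 m
Δh = 0.13440 + 0.064944 + 0.06789 = 0.267234 m ≈ 27 cm

Δh ≈ 27 cm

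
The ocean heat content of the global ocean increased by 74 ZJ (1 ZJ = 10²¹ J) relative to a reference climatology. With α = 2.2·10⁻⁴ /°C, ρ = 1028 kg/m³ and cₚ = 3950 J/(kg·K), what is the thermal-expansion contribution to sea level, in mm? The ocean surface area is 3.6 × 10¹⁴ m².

Per unit area: Q = 74×10²¹ / (3.6×10¹⁴) ≈ 2.056×10⁸ J/m²
Δh = αQ/(ρcₚ) = 2.2×10⁻⁴ × 2.056×10⁸ / (1028 × 3950) ≈ 0.011139 m

Δh ≈ 11 mm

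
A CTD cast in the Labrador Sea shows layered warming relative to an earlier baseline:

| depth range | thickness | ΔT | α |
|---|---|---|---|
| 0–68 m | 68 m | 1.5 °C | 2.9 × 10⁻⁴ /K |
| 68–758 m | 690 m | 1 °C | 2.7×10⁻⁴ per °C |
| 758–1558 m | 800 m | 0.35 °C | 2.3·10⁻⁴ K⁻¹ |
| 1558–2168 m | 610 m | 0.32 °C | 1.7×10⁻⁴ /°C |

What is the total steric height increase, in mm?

313 mm of thermosteric rise

0–68 m: 68 × 1.5 × 2.9×10⁻⁴ = 0.02958 m
1 × 2.7×10⁻⁴ × 690 = 0.18630 m
Layer 3: 0.35 × 800 × 2.3×10⁻⁴ = 0.06440 m
Layer 4: 0.32 × 610 × 1.7×10⁻⁴ = 0.033184 m
Δh = 0.02958 + 0.18630 + 0.06440 + 0.033184 = 0.313464 m ≈ 313 mm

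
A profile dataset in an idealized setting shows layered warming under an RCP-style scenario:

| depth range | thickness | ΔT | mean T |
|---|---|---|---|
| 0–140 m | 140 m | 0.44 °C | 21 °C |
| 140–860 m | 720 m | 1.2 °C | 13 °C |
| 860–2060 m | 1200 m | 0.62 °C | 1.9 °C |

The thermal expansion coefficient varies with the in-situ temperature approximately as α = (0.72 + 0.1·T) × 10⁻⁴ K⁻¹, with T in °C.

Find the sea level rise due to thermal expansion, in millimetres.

Layer 1: α = (0.72 + 0.1×21)×10⁻⁴ = 2.82×10⁻⁴ K⁻¹
Layer 2: α = (0.72 + 0.1×13)×10⁻⁴ = 2.02×10⁻⁴ K⁻¹
Layer 3: α = (0.72 + 0.1×1.9)×10⁻⁴ = 0.91×10⁻⁴ K⁻¹
140 × 2.82×10⁻⁴ × 0.44 = 0.0173712 m
Layer 2: 720 × 1.2 × 2.02×10⁻⁴ = 0.174528 m
Layer 3: 1200 × 0.91×10⁻⁴ × 0.62 = 0.067704 m
Δh = 0.0173712 + 0.174528 + 0.067704 = 0.2596032 m

Δh ≈ 260 mm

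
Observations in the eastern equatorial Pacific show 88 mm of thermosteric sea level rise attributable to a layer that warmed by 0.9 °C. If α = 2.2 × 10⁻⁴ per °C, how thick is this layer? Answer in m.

H = Δh/(αΔT) = 0.088 / (2.2×10⁻⁴ × 0.9) ≈ 444.4 m

about 440 m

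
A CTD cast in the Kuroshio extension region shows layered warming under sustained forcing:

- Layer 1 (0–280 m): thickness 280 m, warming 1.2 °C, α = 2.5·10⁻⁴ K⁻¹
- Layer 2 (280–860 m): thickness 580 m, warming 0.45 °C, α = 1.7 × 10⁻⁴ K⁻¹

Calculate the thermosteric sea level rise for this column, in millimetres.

130 mm of thermosteric rise

0–280 m: 280 × 1.2 × 2.5×10⁻⁴ = 0.08400 m
580 × 1.7×10⁻⁴ × 0.45 = 0.04437 m
Δh = 0.08400 + 0.04437 = 0.12837 m ≈ 130 mm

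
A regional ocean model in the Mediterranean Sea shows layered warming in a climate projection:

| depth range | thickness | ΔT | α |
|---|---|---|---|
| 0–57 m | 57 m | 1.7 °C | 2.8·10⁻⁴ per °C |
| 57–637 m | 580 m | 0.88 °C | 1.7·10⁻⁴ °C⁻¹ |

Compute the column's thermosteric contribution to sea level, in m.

57 × 1.7 × 2.8×10⁻⁴ = 0.027132 m
580 × 0.88 × 1.7×10⁻⁴ = 0.086768 m
Δh = 0.027132 + 0.086768 = 0.11390 m

Δh = 0.114 m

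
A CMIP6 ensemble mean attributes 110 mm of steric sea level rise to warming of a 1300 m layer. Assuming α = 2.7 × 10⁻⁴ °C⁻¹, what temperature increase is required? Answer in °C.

ΔT = Δh/(αH) = 0.11 / (2.7×10⁻⁴ × 1300) ≈ 0.3134 °C

ΔT ≈ 0.313 °C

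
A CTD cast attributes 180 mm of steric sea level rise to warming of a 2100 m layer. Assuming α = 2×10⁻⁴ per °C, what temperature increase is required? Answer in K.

ΔT = Δh/(αH) = 0.18 / (2×10⁻⁴ × 2100) ≈ 0.4286 K

ΔT ≈ 0.429 K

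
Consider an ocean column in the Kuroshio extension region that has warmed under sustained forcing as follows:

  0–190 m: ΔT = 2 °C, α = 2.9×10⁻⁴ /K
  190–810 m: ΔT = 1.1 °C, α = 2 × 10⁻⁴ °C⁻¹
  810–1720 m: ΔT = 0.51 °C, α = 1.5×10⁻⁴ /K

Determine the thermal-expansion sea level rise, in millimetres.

0–190 m: 2.9×10⁻⁴ × 190 × 2 = 0.11020 m
190–810 m: 620 × 1.1 × 2×10⁻⁴ = 0.13640 m
Layer 3: 0.51 × 1.5×10⁻⁴ × 910 = 0.069615 m
Δh = 0.11020 + 0.13640 + 0.069615 = 0.316215 m

316 mm of thermosteric rise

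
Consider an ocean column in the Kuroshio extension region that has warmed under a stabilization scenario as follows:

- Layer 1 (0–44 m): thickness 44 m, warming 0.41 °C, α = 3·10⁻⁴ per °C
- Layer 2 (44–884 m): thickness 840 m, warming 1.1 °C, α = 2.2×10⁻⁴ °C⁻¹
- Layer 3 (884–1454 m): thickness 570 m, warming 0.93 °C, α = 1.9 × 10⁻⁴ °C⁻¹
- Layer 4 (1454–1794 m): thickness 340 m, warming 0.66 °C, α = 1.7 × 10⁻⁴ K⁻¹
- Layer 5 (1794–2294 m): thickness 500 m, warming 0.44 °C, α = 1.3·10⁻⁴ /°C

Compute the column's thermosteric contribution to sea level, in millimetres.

44 × 3×10⁻⁴ × 0.41 = 0.005412 m
Layer 2: 2.2×10⁻⁴ × 840 × 1.1 = 0.20328 m
884–1454 m: 1.9×10⁻⁴ × 0.93 × 570 = 0.100719 m
Layer 4: 0.66 × 340 × 1.7×10⁻⁴ = 0.038148 m
Layer 5: 0.44 × 1.3×10⁻⁴ × 500 = 0.02860 m
Δh = 0.005412 + 0.20328 + 0.100719 + 0.038148 + 0.02860 = 0.376159 m

Δh ≈ 380 mm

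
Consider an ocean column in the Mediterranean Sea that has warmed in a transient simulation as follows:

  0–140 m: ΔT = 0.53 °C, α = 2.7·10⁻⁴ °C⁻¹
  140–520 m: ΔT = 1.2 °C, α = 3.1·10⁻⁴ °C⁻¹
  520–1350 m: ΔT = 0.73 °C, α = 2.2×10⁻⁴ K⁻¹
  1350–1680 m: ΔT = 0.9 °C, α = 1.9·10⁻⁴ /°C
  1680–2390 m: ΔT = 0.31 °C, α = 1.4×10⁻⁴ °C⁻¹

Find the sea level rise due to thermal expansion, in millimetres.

0.53 × 2.7×10⁻⁴ × 140 = 0.020034 m
140–520 m: 1.2 × 380 × 3.1×10⁻⁴ = 0.14136 m
520–1350 m: 830 × 2.2×10⁻⁴ × 0.73 = 0.133298 m
1350–1680 m: 330 × 0.9 × 1.9×10⁻⁴ = 0.05643 m
Layer 5: 0.31 × 1.4×10⁻⁴ × 710 = 0.030814 m
Δh = 0.020034 + 0.14136 + 0.133298 + 0.05643 + 0.030814 = 0.381936 m

Δh ≈ 382 mm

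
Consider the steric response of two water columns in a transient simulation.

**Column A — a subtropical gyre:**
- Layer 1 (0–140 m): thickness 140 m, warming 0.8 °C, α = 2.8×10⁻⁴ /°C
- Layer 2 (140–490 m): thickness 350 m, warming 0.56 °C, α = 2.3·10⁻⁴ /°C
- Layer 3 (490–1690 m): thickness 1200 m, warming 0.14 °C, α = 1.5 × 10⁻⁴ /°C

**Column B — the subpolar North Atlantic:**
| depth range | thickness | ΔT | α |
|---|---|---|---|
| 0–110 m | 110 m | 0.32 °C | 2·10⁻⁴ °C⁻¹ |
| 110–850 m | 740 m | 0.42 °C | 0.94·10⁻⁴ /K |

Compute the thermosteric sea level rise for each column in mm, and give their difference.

Δh_A ≈ 100 mm, Δh_B ≈ 36 mm; difference ≈ 65 mm

A 2.8×10⁻⁴ × 140 × 0.8 = 0.03136 m
A 2.3×10⁻⁴ × 350 × 0.56 = 0.04508 m
A 1.5×10⁻⁴ × 1200 × 0.14 = 0.02520 m
A total: 0.10164 m
B Layer 1: 0.32 × 110 × 2×10⁻⁴ = 0.00704 m
B Layer 2: 0.42 × 0.94×10⁻⁴ × 740 = 0.0292152 m
B total: 0.0362552 m
Difference: 0.10164 − 0.0362552 = 0.0653848 m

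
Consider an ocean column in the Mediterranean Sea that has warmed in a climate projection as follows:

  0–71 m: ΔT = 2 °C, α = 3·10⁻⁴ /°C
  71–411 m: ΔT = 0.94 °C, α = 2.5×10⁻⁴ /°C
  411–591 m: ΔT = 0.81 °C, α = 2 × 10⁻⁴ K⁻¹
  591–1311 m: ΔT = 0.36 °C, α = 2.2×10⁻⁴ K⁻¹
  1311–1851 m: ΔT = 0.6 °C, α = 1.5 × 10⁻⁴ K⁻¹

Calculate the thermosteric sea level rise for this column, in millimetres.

260 mm of thermosteric rise

Layer 1: 2 × 71 × 3×10⁻⁴ = 0.04260 m
2.5×10⁻⁴ × 0.94 × 340 = 0.07990 m
0.81 × 180 × 2×10⁻⁴ = 0.02916 m
591–1311 m: 0.36 × 2.2×10⁻⁴ × 720 = 0.057024 m
1.5×10⁻⁴ × 540 × 0.6 = 0.04860 m
Δh = 0.04260 + 0.07990 + 0.02916 + 0.057024 + 0.04860 = 0.257284 m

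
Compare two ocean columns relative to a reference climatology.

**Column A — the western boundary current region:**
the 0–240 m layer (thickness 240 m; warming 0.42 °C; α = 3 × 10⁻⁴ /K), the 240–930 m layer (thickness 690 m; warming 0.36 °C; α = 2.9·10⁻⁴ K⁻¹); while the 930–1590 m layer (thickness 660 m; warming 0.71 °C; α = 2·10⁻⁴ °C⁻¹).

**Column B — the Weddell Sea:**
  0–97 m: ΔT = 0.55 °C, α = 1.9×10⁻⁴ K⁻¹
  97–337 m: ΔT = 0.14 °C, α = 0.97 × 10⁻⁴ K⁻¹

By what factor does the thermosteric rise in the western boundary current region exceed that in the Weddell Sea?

15

A 0–240 m: 3×10⁻⁴ × 240 × 0.42 = 0.03024 m
A 240–930 m: 690 × 0.36 × 2.9×10⁻⁴ = 0.072036 m
A 660 × 0.71 × 2×10⁻⁴ = 0.09372 m
A total: 0.195996 m
B Layer 1: 0.55 × 97 × 1.9×10⁻⁴ = 0.0101365 m
B 0.97×10⁻⁴ × 0.14 × 240 = 0.0032592 m
B total: 0.0133957 m
Ratio: 0.195996 / 0.0133957 ≈ 14.63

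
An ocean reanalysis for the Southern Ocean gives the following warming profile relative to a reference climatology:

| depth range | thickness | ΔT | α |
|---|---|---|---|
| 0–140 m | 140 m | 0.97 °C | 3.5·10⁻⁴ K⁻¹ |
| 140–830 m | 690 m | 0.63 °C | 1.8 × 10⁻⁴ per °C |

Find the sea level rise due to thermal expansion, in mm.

about 126 mm

0.97 × 3.5×10⁻⁴ × 140 = 0.04753 m
Layer 2: 0.63 × 690 × 1.8×10⁻⁴ = 0.078246 m
Δh = 0.04753 + 0.078246 = 0.125776 m ≈ 126 mm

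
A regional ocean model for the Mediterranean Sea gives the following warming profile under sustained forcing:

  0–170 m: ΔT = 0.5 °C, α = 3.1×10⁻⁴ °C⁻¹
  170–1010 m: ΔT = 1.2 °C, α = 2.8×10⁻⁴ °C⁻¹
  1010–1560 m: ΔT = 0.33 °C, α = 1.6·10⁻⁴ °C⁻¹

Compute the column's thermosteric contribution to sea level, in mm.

0–170 m: 3.1×10⁻⁴ × 0.5 × 170 = 0.02635 m
Layer 2: 840 × 2.8×10⁻⁴ × 1.2 = 0.28224 m
Layer 3: 0.33 × 550 × 1.6×10⁻⁴ = 0.02904 m
Δh = 0.02635 + 0.28224 + 0.02904 = 0.33763 m ≈ 338 mm

338 mm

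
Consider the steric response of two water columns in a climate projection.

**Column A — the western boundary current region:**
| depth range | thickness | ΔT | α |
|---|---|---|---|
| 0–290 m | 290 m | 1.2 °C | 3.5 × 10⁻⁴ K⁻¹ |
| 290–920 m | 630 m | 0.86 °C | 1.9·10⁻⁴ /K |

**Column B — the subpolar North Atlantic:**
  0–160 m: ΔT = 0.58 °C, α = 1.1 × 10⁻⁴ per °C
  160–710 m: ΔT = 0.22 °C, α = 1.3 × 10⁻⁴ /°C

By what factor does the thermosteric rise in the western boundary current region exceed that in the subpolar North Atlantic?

8.7

A 0–290 m: 3.5×10⁻⁴ × 1.2 × 290 = 0.12180 m
A 290–920 m: 630 × 1.9×10⁻⁴ × 0.86 = 0.102942 m
A total: 0.224742 m
B Layer 1: 0.58 × 160 × 1.1×10⁻⁴ = 0.010208 m
B Layer 2: 550 × 0.22 × 1.3×10⁻⁴ = 0.01573 m
B total: 0.025938 m
Ratio: 0.224742 / 0.025938 ≈ 8.665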